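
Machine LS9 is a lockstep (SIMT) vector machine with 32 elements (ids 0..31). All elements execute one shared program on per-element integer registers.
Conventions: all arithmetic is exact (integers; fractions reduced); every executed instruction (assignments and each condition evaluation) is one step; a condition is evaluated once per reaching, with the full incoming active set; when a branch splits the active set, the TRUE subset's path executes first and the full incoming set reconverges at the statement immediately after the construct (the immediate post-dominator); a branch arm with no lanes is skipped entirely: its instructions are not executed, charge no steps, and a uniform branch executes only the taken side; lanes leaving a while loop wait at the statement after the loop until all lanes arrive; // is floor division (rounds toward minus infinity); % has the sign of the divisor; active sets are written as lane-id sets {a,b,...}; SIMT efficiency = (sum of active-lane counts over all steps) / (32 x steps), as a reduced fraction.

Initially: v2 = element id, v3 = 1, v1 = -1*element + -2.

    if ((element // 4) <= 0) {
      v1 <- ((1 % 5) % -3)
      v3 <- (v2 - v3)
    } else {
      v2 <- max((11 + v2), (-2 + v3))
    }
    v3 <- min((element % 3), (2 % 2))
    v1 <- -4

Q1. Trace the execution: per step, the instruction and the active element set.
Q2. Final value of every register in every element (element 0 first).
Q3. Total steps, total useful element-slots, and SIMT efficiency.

step 0: eval ((element // 4) <= 0)   {0,1,2,3,4,5,6,7,8,9,10,11,12,13,14,15,16,17,18,19,20,21,22,23,24,25,26,27,28,29,30,31}
step 1: v1 <- ((1 % 5) % -3)         {0,1,2,3}
step 2: v3 <- (v2 - v3)              {0,1,2,3}
step 3: v2 <- max((11 + v2), (-2 + v3)) {4,5,6,7,8,9,10,11,12,13,14,15,16,17,18,19,20,21,22,23,24,25,26,27,28,29,30,31}
step 4: v3 <- min((element % 3), (2 % 2)) {0,1,2,3,4,5,6,7,8,9,10,11,12,13,14,15,16,17,18,19,20,21,22,23,24,25,26,27,28,29,30,31}
step 5: v1 <- -4                     {0,1,2,3,4,5,6,7,8,9,10,11,12,13,14,15,16,17,18,19,20,21,22,23,24,25,26,27,28,29,30,31}

Answer: 6 steps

v2: 0,1,2,3,15,16,17,18,19,20,21,22,23,24,25,26,27,28,29,30,31,32,33,34,35,36,37,38,39,40,41,42
v3: 0,0,0,0,0,0,0,0,0,0,0,0,0,0,0,0,0,0,0,0,0,0,0,0,0,0,0,0,0,0,0,0
v1: -4,-4,-4,-4,-4,-4,-4,-4,-4,-4,-4,-4,-4,-4,-4,-4,-4,-4,-4,-4,-4,-4,-4,-4,-4,-4,-4,-4,-4,-4,-4,-4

steps = 6; useful = 132; efficiency = 132/192 = 11/16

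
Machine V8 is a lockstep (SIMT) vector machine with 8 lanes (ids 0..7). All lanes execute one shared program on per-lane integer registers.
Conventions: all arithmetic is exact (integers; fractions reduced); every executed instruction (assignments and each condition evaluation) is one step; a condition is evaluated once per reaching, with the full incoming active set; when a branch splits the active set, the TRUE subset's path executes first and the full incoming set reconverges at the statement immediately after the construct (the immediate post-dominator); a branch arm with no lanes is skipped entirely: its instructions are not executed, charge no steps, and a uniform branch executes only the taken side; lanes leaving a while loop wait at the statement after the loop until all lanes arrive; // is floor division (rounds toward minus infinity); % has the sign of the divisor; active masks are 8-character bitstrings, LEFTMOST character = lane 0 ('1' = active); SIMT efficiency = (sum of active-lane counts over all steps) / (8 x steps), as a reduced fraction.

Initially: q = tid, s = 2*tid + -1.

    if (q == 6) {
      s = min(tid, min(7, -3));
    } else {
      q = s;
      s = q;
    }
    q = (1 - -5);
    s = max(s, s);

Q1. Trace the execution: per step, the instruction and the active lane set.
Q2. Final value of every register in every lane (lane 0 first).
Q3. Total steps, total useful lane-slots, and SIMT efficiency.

step 0: eval (q == 6)                11111111
step 1: s <- min(tid, min(7, -3))    00000010
step 2: q <- s                       11111101
step 3: s <- q                       11111101
step 4: q <- (1 - -5)                11111111
step 5: s <- max(s, s)               11111111

Answer: 6 steps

q: 6,6,6,6,6,6,6,6
s: -1,1,3,5,7,9,-3,13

steps = 6; useful = 39; efficiency = 39/48 = 13/16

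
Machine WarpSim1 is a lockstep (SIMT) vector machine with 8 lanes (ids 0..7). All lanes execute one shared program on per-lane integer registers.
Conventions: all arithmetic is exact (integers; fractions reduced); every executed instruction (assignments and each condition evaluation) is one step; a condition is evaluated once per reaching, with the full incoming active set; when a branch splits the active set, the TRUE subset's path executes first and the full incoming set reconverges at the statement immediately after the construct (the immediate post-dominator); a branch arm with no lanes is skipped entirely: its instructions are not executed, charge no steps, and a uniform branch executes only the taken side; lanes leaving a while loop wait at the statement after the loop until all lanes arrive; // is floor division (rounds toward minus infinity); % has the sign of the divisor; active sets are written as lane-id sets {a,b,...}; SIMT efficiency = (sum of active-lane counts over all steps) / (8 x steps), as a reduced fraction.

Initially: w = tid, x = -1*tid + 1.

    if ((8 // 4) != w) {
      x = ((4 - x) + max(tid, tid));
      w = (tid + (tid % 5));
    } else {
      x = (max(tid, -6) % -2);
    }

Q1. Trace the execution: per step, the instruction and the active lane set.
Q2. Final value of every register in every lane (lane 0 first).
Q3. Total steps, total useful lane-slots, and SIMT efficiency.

step 0: eval ((8 // 4) != w)         {0,1,2,3,4,5,6,7}
step 1: x <- ((4 - x) + max(tid, tid)) {0,1,3,4,5,6,7}
step 2: w <- (tid + (tid % 5))       {0,1,3,4,5,6,7}
step 3: x <- (max(tid, -6) % -2)     {2}

Answer: 4 steps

w: 0,2,2,6,8,5,7,9
x: 3,5,0,9,11,13,15,17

steps = 4; useful = 23; efficiency = 23/32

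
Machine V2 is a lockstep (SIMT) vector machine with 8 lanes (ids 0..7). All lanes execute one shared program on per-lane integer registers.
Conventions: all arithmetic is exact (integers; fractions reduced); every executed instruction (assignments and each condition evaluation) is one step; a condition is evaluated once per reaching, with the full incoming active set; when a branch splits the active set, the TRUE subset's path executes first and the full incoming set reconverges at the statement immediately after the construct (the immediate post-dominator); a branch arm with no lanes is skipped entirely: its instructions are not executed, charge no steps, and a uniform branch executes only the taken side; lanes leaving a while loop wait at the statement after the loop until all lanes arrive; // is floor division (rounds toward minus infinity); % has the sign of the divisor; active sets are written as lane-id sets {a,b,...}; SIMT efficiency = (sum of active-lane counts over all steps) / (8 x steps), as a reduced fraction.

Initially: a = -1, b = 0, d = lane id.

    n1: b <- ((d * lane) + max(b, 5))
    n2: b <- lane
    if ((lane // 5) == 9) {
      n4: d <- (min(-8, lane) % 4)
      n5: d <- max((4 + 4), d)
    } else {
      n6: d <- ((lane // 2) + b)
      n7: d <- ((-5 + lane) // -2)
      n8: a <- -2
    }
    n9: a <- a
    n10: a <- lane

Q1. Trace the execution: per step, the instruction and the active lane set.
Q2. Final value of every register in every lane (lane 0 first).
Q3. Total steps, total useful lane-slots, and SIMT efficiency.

step 0: b <- ((d * lane) + max(b, 5)) {0,1,2,3,4,5,6,7}
step 1: b <- lane                    {0,1,2,3,4,5,6,7}
step 2: eval ((lane // 5) == 9)      {0,1,2,3,4,5,6,7}
step 3: d <- ((lane // 2) + b)       {0,1,2,3,4,5,6,7}
step 4: d <- ((-5 + lane) // -2)     {0,1,2,3,4,5,6,7}
step 5: a <- -2                      {0,1,2,3,4,5,6,7}
step 6: a <- a                       {0,1,2,3,4,5,6,7}
step 7: a <- lane                    {0,1,2,3,4,5,6,7}

Answer: 8 steps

a: 0,1,2,3,4,5,6,7
b: 0,1,2,3,4,5,6,7
d: 2,2,1,1,0,0,-1,-1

steps = 8; useful = 64; efficiency = 64/64 = 1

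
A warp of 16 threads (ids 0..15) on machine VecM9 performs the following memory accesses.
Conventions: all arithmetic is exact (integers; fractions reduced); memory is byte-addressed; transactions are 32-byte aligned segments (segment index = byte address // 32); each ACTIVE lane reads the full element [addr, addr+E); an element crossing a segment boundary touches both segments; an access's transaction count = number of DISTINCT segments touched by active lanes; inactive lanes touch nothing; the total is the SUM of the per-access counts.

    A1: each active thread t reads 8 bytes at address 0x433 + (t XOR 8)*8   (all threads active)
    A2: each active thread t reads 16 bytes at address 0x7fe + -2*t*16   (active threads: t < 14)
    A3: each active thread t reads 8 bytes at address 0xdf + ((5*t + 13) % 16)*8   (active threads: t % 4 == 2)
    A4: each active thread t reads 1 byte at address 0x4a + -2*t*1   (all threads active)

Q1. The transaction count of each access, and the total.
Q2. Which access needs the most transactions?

A1: 5 transactions
A2: 15 transactions
A3: 4 transactions
A4: 2 transactions

Answer: 5,15,4,2; total 26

Answer: A2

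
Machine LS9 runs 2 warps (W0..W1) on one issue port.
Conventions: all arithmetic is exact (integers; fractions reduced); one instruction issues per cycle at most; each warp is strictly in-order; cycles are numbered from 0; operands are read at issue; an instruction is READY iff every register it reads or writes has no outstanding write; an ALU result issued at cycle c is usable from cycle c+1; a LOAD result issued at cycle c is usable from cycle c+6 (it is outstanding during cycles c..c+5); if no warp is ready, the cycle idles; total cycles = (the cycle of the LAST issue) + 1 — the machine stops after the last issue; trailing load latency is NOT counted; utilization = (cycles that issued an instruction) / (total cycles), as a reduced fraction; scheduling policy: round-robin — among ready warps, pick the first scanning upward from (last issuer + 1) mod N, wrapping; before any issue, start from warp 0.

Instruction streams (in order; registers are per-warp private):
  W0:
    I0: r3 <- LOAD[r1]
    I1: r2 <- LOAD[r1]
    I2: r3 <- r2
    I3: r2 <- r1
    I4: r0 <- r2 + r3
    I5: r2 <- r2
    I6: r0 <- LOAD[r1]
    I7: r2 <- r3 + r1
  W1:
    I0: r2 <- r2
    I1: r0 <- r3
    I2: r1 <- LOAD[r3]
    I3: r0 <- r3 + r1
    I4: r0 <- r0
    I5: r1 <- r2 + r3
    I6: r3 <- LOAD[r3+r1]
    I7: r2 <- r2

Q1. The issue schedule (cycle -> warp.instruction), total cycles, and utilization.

cycle 0: W0.I0
cycle 1: W1.I0
cycle 2: W0.I1
cycle 3: W1.I1
cycle 4: W1.I2
cycle 5: idle
cycle 6: idle
cycle 7: idle
cycle 8: W0.I2
cycle 9: W0.I3
cycle 10: W1.I3
cycle 11: W0.I4
cycle 12: W1.I4
cycle 13: W0.I5
cycle 14: W1.I5
cycle 15: W0.I6
cycle 16: W1.I6
cycle 17: W0.I7
cycle 18: W1.I7

Answer: 19 cycles, utilization 16/19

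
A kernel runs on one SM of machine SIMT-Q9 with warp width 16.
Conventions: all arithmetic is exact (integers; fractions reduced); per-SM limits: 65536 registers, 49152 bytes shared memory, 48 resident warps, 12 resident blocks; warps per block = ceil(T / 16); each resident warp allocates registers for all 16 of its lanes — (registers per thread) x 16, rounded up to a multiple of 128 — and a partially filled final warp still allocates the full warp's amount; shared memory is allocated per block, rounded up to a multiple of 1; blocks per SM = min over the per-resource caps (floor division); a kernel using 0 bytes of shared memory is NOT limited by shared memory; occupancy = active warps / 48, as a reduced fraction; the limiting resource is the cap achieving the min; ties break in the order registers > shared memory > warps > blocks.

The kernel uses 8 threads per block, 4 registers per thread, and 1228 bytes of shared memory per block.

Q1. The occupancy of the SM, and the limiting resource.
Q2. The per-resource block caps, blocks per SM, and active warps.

Answer: occupancy 1/4, limited by blocks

registers: 512 blocks
shared memory: 40 blocks
warps: 48 blocks
blocks: 12 blocks

Answer: 12 blocks, 12 active warps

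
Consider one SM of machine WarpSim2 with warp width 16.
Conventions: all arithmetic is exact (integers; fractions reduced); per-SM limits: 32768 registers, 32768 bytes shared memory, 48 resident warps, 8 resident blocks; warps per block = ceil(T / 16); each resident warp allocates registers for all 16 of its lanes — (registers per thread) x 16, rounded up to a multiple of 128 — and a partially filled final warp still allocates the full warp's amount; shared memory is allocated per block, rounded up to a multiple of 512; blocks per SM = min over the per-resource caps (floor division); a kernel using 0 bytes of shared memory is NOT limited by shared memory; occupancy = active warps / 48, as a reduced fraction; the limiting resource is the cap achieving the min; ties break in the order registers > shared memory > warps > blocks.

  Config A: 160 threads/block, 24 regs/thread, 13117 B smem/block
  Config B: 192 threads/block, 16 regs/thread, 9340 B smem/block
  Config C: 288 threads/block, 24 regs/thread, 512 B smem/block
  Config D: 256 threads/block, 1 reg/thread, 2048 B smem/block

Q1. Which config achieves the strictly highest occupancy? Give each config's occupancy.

occupancies: A 5/12, B 3/4, C 3/4, D 1

Answer: D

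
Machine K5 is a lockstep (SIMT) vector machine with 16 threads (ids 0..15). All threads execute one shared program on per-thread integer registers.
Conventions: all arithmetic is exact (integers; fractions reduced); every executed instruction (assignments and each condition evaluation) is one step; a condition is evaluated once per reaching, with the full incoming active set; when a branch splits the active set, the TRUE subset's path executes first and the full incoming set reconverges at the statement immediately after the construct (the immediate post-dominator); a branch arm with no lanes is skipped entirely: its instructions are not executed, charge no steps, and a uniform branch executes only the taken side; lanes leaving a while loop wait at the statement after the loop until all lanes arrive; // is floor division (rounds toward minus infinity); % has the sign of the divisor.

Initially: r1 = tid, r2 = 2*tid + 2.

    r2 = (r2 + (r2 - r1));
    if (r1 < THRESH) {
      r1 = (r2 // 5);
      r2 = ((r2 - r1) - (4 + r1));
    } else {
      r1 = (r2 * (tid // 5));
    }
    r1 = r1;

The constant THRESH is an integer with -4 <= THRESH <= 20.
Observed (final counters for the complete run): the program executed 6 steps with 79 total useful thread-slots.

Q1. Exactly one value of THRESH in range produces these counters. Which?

Answer: THRESH = 15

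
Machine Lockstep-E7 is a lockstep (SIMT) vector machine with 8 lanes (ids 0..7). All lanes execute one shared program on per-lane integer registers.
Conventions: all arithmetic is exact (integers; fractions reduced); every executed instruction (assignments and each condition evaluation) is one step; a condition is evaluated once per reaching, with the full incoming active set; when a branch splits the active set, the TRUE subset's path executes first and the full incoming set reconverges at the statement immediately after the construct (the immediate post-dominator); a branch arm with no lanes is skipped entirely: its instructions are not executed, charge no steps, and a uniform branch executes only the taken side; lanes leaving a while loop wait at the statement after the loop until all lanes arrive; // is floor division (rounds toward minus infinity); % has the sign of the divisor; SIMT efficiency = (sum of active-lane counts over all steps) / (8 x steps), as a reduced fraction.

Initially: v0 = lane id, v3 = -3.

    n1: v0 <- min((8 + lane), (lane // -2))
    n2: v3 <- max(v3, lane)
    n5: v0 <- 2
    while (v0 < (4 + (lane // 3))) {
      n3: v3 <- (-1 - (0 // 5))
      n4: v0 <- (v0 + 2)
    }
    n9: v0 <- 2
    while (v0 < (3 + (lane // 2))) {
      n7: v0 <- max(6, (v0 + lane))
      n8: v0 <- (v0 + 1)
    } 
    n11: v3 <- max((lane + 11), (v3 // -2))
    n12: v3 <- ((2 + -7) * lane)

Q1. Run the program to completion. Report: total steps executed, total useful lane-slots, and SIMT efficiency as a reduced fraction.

Answer: 17 steps, 127 useful, 127/136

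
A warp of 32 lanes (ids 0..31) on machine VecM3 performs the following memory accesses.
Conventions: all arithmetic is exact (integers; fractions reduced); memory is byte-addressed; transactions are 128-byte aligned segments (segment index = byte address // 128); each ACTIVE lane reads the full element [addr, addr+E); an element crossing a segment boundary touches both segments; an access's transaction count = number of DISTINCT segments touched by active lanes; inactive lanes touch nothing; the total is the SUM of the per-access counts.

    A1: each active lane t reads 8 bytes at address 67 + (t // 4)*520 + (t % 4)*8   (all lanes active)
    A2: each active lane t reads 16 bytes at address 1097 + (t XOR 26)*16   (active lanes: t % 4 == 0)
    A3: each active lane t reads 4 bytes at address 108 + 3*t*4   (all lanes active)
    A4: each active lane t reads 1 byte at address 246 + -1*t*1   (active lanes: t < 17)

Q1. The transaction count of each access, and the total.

A1: 12 transactions
A2: 5 transactions
A3: 4 transactions
A4: 1 transaction

Answer: 12,5,4,1; total 22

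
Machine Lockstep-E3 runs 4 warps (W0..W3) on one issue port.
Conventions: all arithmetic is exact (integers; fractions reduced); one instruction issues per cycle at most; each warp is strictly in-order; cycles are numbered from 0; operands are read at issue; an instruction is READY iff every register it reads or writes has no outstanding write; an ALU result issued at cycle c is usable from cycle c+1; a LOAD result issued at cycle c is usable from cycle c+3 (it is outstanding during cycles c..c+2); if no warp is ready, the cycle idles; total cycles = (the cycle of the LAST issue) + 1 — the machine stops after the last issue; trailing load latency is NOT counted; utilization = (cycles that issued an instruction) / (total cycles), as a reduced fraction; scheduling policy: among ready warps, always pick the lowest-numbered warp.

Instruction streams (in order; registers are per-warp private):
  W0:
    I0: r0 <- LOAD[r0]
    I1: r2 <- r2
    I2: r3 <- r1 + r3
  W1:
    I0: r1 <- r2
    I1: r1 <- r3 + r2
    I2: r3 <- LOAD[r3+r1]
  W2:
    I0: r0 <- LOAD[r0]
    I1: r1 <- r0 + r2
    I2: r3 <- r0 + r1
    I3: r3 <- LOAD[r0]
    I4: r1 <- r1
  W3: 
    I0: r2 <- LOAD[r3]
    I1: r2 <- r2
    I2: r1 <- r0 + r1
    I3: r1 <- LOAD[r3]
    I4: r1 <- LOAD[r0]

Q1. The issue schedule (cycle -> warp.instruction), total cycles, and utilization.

cycle 0: W0.I0
cycle 1: W0.I1
cycle 2: W0.I2
cycle 3: W1.I0
cycle 4: W1.I1
cycle 5: W1.I2
cycle 6: W2.I0
cycle 7: W3.I0
cycle 8: idle
cycle 9: W2.I1
cycle 10: W2.I2
cycle 11: W2.I3
cycle 12: W2.I4
cycle 13: W3.I1
cycle 14: W3.I2
cycle 15: W3.I3
cycle 16: idle
cycle 17: idle
cycle 18: W3.I4

Answer: 19 cycles, utilization 16/19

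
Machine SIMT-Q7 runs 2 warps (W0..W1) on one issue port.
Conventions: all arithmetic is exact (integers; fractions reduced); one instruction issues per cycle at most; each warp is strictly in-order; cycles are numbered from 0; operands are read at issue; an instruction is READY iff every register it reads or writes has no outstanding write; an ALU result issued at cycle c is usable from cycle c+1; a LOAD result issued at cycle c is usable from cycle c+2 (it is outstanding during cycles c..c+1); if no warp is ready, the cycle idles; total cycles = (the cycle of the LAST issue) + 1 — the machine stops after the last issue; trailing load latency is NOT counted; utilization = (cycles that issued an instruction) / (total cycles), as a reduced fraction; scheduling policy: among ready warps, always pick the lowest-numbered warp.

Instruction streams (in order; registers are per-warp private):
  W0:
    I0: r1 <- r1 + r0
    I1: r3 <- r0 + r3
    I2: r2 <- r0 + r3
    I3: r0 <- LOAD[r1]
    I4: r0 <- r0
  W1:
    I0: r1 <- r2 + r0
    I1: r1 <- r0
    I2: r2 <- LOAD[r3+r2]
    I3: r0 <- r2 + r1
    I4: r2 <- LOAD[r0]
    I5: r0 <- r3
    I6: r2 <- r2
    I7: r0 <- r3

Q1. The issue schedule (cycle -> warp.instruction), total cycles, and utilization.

cycle 0: W0.I0
cycle 1: W0.I1
cycle 2: W0.I2
cycle 3: W0.I3
cycle 4: W1.I0
cycle 5: W0.I4
cycle 6: W1.I1
cycle 7: W1.I2
cycle 8: idle
cycle 9: W1.I3
cycle 10: W1.I4
cycle 11: W1.I5
cycle 12: W1.I6
cycle 13: W1.I7

Answer: 14 cycles, utilization 13/14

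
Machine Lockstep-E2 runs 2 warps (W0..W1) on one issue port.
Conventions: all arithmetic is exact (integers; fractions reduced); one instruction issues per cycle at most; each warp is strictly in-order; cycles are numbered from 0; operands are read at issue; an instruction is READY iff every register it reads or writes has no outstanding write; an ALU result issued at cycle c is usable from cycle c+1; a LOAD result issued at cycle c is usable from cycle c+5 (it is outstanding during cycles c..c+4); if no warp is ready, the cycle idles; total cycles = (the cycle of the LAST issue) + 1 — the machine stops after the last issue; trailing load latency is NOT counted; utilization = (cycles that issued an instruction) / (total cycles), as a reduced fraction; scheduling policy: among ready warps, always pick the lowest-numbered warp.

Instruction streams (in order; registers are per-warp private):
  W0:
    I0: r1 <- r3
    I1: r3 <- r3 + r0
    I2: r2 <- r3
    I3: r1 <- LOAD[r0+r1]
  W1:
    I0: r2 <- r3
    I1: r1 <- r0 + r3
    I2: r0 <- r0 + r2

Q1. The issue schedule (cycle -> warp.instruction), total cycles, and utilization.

cycle 0: W0.I0
cycle 1: W0.I1
cycle 2: W0.I2
cycle 3: W0.I3
cycle 4: W1.I0
cycle 5: W1.I1
cycle 6: W1.I2

Answer: 7 cycles, utilization 1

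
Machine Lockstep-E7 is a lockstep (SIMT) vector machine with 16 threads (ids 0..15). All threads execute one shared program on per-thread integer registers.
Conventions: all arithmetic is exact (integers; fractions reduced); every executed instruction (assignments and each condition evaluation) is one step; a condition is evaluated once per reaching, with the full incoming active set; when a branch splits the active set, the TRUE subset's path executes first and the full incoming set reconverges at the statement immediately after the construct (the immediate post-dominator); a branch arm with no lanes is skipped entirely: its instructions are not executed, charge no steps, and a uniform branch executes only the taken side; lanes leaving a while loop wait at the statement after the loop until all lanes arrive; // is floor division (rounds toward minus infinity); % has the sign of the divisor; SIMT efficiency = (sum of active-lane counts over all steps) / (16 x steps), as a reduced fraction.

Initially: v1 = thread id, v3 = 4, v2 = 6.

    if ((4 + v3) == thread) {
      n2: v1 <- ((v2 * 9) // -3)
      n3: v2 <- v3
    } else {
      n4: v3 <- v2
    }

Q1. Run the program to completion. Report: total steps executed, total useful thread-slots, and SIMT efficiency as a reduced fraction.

Answer: 4 steps, 33 useful, 33/64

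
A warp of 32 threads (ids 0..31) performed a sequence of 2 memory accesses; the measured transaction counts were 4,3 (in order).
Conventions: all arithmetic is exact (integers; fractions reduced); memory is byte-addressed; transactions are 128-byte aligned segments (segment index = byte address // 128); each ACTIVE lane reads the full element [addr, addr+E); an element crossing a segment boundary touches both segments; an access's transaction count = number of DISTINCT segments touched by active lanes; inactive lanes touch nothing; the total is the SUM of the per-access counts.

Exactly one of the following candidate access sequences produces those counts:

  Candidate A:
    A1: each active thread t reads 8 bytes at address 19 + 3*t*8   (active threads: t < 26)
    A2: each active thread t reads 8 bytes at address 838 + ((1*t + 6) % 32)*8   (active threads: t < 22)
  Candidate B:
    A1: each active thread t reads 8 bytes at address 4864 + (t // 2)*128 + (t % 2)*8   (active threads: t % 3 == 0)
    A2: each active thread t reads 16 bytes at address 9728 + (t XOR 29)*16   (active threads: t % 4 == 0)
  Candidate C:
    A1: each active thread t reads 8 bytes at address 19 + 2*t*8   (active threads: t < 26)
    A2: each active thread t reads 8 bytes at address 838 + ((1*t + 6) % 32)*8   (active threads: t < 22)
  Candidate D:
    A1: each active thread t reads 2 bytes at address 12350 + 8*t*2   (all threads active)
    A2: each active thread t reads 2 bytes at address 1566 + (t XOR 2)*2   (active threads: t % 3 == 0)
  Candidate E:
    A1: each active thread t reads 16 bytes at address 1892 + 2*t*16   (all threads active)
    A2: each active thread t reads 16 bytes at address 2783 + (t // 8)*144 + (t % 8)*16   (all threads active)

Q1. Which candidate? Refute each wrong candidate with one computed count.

A: A1 gives 5 transactions, not 4
B: A1 gives 11 transactions, not 4
D: A1 gives 5 transactions, not 4
E: A1 gives 9 transactions, not 4
C: all counts match (4,3)

Answer: C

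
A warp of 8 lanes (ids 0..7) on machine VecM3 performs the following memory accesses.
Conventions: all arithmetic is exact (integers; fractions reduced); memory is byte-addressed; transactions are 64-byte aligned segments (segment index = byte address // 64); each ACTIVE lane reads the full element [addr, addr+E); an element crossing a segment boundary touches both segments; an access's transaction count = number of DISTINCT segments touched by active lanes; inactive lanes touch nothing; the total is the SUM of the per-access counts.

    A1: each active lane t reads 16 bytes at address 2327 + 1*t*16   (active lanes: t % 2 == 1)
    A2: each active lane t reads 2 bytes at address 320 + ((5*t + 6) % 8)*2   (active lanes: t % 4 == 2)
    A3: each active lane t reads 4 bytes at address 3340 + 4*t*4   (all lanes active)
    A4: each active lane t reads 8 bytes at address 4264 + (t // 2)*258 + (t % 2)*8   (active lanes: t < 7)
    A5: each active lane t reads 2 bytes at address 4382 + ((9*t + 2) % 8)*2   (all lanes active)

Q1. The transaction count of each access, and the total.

A1: 3 transactions
A2: 1 transaction
A3: 2 transactions
A4: 4 transactions
A5: 1 transaction

Answer: 3,1,2,4,1; total 11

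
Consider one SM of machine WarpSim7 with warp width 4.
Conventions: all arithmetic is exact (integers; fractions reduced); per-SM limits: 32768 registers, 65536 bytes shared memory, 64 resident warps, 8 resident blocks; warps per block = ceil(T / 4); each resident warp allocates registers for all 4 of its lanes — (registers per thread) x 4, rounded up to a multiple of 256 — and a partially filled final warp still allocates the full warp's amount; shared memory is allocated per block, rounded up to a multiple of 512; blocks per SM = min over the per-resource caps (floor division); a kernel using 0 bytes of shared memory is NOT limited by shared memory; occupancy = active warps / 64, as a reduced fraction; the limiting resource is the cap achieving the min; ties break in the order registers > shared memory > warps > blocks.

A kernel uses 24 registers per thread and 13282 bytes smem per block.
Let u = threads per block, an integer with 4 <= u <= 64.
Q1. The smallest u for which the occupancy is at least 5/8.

Answer: u = 37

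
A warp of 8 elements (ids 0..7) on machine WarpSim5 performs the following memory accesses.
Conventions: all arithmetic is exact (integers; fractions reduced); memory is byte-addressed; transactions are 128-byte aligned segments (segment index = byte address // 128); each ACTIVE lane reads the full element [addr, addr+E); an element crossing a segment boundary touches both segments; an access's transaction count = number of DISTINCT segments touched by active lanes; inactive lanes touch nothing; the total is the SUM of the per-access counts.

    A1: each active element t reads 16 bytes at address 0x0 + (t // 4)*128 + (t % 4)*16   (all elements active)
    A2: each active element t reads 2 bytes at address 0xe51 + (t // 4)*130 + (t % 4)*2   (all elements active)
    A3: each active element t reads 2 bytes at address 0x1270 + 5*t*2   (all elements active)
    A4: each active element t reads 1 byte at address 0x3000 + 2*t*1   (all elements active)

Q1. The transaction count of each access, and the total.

A1: 2 transactions
A2: 2 transactions
A3: 2 transactions
A4: 1 transaction

Answer: 2,2,2,1; total 7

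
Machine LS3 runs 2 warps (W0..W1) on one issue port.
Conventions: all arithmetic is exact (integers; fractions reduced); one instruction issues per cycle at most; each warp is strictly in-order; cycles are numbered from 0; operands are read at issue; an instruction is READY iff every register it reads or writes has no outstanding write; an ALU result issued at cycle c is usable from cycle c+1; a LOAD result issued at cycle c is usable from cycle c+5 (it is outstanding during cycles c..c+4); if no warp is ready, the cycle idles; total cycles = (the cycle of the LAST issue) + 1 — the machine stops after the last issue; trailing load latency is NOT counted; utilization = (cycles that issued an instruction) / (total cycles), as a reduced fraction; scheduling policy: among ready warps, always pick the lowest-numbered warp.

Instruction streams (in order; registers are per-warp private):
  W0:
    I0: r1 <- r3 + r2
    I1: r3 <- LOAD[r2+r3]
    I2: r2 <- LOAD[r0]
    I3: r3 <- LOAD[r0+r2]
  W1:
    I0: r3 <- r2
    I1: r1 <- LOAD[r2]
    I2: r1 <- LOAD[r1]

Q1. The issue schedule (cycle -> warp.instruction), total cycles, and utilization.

cycle 0: W0.I0
cycle 1: W0.I1
cycle 2: W0.I2
cycle 3: W1.I0
cycle 4: W1.I1
cycle 5: idle
cycle 6: idle
cycle 7: W0.I3
cycle 8: idle
cycle 9: W1.I2

Answer: 10 cycles, utilization 7/10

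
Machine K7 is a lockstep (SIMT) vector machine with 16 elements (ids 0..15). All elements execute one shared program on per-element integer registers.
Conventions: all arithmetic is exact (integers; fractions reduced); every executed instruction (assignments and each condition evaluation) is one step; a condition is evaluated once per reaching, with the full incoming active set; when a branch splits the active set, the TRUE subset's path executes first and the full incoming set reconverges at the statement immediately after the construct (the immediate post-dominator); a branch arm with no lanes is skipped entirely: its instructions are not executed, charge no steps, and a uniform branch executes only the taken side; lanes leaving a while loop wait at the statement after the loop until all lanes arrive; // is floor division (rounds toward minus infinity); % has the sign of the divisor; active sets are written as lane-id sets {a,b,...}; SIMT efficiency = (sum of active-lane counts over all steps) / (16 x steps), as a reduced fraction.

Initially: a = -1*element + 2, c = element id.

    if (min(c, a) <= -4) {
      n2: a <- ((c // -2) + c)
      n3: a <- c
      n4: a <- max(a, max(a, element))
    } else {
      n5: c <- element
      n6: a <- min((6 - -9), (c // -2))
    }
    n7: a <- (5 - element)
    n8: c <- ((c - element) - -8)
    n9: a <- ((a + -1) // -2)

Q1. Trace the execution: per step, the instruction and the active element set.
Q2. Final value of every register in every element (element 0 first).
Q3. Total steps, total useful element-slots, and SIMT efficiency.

step 0: eval (min(c, a) <= -4)       {0,1,2,3,4,5,6,7,8,9,10,11,12,13,14,15}
step 1: a <- ((c // -2) + c)         {6,7,8,9,10,11,12,13,14,15}
step 2: a <- c                       {6,7,8,9,10,11,12,13,14,15}
step 3: a <- max(a, max(a, element)) {6,7,8,9,10,11,12,13,14,15}
step 4: c <- element                 {0,1,2,3,4,5}
step 5: a <- min((6 - -9), (c // -2)) {0,1,2,3,4,5}
step 6: a <- (5 - element)           {0,1,2,3,4,5,6,7,8,9,10,11,12,13,14,15}
step 7: c <- ((c - element) - -8)    {0,1,2,3,4,5,6,7,8,9,10,11,12,13,14,15}
step 8: a <- ((a + -1) // -2)        {0,1,2,3,4,5,6,7,8,9,10,11,12,13,14,15}

Answer: 9 steps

a: -2,-2,-1,-1,0,0,1,1,2,2,3,3,4,4,5,5
c: 8,8,8,8,8,8,8,8,8,8,8,8,8,8,8,8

steps = 9; useful = 106; efficiency = 106/144 = 53/72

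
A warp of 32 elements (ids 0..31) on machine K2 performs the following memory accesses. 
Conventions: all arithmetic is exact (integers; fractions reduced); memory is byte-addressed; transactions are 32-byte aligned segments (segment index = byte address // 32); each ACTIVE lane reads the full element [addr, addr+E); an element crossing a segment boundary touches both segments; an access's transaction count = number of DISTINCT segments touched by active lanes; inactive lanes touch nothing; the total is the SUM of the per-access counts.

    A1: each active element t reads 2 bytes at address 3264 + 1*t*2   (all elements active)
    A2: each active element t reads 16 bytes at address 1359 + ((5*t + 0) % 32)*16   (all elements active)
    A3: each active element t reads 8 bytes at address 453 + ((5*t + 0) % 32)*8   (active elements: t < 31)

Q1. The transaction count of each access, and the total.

A1: 2 transactions
A2: 17 transactions
A3: 9 transactions

Answer: 2,17,9; total 28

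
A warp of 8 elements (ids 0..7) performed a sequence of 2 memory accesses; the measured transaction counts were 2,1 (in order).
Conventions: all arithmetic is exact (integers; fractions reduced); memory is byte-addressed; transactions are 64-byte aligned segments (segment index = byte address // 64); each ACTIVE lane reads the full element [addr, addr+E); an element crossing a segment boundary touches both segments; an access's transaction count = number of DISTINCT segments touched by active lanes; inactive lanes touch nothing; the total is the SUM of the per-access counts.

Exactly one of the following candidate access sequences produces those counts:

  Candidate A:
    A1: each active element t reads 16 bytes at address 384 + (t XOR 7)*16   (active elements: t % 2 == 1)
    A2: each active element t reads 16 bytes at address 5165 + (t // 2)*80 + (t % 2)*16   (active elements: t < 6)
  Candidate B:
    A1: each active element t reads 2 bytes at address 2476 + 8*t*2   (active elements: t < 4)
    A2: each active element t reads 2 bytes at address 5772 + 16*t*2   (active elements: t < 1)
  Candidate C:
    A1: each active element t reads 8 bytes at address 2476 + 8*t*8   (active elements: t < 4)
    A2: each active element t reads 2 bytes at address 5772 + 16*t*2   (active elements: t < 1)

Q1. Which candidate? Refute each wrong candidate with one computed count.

A: A2 gives 4 transactions, not 1
C: A1 gives 4 transactions, not 2
B: all counts match (2,1)

Answer: B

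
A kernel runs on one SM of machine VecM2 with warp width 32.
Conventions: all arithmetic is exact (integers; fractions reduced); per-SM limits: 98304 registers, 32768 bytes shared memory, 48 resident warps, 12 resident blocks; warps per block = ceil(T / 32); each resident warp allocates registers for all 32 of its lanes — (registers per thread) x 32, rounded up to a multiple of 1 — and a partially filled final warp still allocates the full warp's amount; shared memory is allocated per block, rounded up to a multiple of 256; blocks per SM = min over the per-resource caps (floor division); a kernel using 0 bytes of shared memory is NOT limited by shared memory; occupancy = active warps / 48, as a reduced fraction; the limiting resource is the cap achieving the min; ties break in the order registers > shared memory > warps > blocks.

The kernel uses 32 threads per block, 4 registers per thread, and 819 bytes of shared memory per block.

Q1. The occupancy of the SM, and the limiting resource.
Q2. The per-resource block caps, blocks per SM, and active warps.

Answer: occupancy 1/4, limited by blocks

registers: 768 blocks
shared memory: 32 blocks
warps: 48 blocks
blocks: 12 blocks

Answer: 12 blocks, 12 active warps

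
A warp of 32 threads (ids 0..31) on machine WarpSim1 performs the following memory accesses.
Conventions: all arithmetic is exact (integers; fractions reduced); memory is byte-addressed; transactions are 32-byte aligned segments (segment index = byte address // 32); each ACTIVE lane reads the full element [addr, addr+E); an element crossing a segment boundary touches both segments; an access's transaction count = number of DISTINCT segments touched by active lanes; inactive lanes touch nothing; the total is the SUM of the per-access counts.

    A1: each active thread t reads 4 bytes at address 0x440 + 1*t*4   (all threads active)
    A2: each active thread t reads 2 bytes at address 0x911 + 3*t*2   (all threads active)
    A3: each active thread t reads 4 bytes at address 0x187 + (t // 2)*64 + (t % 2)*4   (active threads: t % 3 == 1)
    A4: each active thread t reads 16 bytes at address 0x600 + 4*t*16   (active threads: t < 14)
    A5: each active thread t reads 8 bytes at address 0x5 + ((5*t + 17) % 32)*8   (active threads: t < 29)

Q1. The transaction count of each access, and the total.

A1: 4 transactions
A2: 7 transactions
A3: 11 transactions
A4: 14 transactions
A5: 9 transactions

Answer: 4,7,11,14,9; total 45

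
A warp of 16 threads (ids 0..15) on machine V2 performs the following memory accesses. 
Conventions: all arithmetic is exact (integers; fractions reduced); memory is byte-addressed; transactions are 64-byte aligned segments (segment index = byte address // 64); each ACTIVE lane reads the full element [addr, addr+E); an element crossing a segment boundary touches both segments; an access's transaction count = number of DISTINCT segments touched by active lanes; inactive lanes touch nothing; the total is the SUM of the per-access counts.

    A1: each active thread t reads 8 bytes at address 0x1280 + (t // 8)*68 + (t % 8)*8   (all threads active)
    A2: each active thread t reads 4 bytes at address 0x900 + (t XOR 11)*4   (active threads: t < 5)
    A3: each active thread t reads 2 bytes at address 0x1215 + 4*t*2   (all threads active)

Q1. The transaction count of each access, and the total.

A1: 3 transactions
A2: 1 transaction
A3: 3 transactions

Answer: 3,1,3; total 7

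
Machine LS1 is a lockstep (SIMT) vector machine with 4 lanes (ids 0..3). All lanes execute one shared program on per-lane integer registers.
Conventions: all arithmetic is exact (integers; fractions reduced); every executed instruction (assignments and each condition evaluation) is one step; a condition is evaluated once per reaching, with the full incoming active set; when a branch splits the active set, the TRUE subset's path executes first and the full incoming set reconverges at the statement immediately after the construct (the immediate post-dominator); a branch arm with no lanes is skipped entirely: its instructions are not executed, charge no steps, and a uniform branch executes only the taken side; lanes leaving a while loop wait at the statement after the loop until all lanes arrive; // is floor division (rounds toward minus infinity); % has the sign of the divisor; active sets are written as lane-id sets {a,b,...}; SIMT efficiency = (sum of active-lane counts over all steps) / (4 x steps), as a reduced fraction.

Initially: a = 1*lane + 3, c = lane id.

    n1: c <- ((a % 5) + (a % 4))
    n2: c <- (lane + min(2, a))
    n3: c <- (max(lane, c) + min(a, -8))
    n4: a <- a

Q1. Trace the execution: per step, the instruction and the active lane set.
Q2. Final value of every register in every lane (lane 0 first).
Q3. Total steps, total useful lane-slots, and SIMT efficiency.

step 0: c <- ((a % 5) + (a % 4))     {0,1,2,3}
step 1: c <- (lane + min(2, a))      {0,1,2,3}
step 2: c <- (max(lane, c) + min(a, -8)) {0,1,2,3}
step 3: a <- a                       {0,1,2,3}

Answer: 4 steps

a: 3,4,5,6
c: -6,-5,-4,-3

steps = 4; useful = 16; efficiency = 16/16 = 1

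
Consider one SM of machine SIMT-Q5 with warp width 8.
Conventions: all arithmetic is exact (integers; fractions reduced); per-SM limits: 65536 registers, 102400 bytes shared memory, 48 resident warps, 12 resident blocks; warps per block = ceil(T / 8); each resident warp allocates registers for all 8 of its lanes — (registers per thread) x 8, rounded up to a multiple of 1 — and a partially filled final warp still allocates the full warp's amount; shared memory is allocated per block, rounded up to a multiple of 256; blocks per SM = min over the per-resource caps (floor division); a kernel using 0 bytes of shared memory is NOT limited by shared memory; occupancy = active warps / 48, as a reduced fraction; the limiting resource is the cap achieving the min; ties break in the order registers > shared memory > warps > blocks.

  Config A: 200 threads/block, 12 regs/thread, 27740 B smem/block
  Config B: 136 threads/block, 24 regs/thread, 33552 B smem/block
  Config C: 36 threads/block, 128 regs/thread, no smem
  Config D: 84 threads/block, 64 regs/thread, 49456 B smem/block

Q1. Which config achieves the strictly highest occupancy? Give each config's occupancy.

occupancies: A 25/48, B 17/24, C 15/16, D 11/24

Answer: C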